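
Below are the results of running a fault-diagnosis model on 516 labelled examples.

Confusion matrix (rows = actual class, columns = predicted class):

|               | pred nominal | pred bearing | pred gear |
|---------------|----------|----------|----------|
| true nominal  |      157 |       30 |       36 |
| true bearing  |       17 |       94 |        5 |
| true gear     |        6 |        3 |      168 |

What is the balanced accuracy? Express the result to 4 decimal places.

Balanced accuracy = mean of per-class recall.
  nominal: recall = 157/223 = 0.70404
  bearing: recall = 94/116 = 0.81034
  gear: recall = 168/177 = 0.94915
Mean = (0.70404 + 0.81034 + 0.94915) / 3 = 0.8212

0.8212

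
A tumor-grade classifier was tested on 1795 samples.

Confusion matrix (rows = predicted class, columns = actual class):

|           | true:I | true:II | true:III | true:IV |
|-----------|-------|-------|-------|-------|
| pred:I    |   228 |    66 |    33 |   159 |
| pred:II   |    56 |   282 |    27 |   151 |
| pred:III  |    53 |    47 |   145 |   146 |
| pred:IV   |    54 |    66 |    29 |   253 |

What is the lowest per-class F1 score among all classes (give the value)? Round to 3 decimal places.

0.455

Per-class F1 score (2·TP/(2·TP+FP+FN)):
  I: TP=228, FP=66+33+159=258, FN=56+53+54=163 → 456/877 = 0.5200
  II: TP=282, FP=56+27+151=234, FN=66+47+66=179 → 564/977 = 0.5773
  III: TP=145, FP=53+47+146=246, FN=33+27+29=89 → 290/625 = 0.4640
  IV: TP=253, FP=54+66+29=149, FN=159+151+146=456 → 506/1111 = 0.4554
Lowest is class 'IV' with F1 score = 0.455.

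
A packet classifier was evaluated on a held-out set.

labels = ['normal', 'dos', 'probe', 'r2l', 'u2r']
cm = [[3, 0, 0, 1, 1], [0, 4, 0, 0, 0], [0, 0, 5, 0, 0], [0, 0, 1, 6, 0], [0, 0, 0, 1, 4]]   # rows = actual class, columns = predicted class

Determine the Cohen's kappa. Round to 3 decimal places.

0.805

Observed agreement pₒ = trace/N = 22/26 = 0.8462
Expected agreement pₑ = Σ (rowᵢ·colᵢ)/N² = (5·3 + 4·4 + 5·6 + 7·8 + 5·5)/26² = 0.2101
κ = (pₒ − pₑ)/(1 − pₑ) = (0.8462 − 0.2101)/(1 − 0.2101) = 0.805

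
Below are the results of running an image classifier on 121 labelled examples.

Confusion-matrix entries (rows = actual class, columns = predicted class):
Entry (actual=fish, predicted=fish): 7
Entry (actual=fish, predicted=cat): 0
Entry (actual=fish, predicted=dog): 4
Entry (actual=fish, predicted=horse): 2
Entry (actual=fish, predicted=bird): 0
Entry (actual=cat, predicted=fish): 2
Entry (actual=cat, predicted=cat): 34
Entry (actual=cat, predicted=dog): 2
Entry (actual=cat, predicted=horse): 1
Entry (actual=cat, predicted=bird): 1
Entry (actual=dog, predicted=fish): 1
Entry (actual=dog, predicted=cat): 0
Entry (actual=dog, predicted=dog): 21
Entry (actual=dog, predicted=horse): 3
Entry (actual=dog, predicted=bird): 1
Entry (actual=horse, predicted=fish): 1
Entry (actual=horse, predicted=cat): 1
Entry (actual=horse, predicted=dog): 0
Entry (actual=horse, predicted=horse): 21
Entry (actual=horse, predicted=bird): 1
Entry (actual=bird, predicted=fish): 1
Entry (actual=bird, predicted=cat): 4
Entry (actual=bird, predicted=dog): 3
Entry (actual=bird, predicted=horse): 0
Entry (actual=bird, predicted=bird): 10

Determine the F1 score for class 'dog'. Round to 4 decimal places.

Treat 'dog' as positive and all other classes as negative.
F1 score = 2·TP/(2·TP+FP+FN).
dog: TP=21, FP=4+2+0+3=9, FN=1+0+3+1=5 → 42/56 = 0.75000

0.7500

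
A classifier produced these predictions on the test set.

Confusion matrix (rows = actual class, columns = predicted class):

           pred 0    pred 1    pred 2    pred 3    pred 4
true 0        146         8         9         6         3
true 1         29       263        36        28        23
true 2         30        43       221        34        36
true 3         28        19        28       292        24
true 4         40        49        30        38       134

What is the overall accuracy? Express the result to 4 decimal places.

Accuracy = trace / total = (146+263+221+292+134=1056) / 1597 = 1056/1597 = 0.6612

0.6612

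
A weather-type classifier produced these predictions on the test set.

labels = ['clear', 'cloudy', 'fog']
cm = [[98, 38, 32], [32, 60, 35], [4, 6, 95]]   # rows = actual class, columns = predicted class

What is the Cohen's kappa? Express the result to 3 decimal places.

Observed agreement pₒ = trace/N = 253/400 = 0.6325
Expected agreement pₑ = Σ (rowᵢ·colᵢ)/N² = (168·134 + 127·104 + 105·162)/400² = 0.3296
κ = (pₒ − pₑ)/(1 − pₑ) = (0.6325 − 0.3296)/(1 − 0.3296) = 0.452

0.452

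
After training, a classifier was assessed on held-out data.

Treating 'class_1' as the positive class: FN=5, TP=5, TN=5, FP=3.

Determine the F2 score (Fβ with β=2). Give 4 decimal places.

0.5208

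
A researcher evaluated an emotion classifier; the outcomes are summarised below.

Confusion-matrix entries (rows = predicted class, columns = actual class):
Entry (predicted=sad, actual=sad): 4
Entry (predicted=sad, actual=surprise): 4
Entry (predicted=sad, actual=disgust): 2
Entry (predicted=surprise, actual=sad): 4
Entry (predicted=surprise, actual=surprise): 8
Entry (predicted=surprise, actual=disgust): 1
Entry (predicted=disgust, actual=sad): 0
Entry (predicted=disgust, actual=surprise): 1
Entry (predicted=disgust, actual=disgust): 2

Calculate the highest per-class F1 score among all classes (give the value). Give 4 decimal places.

0.6154

Per-class F1 score (2·TP/(2·TP+FP+FN)):
  sad: TP=4, FP=4+2=6, FN=4+0=4 → 8/18 = 0.44444
  surprise: TP=8, FP=4+1=5, FN=4+1=5 → 16/26 = 0.61538
  disgust: TP=2, FP=0+1=1, FN=2+1=3 → 4/8 = 0.50000
Highest is class 'surprise' with F1 score = 0.6154.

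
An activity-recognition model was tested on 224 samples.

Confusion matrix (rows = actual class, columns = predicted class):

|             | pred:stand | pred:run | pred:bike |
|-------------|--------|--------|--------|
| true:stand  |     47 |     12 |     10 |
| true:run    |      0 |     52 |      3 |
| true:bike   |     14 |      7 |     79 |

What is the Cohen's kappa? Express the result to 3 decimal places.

0.686

Observed agreement pₒ = trace/N = 178/224 = 0.7946
Expected agreement pₑ = Σ (rowᵢ·colᵢ)/N² = (69·61 + 55·71 + 100·92)/224² = 0.3451
κ = (pₒ − pₑ)/(1 − pₑ) = (0.7946 − 0.3451)/(1 − 0.3451) = 0.686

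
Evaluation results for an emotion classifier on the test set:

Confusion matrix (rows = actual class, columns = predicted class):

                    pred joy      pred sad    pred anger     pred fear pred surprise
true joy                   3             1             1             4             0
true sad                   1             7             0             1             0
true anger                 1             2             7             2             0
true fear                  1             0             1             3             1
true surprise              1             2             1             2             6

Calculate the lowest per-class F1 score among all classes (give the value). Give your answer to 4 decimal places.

Per-class F1 score (2·TP/(2·TP+FP+FN)):
  joy: TP=3, FP=1+1+1+1=4, FN=1+1+4+0=6 → 6/16 = 0.37500
  sad: TP=7, FP=1+2+0+2=5, FN=1+0+1+0=2 → 14/21 = 0.66667
  anger: TP=7, FP=1+0+1+1=3, FN=1+2+2+0=5 → 14/22 = 0.63636
  fear: TP=3, FP=4+1+2+2=9, FN=1+0+1+1=3 → 6/18 = 0.33333
  surprise: TP=6, FP=0+0+0+1=1, FN=1+2+1+2=6 → 12/19 = 0.63158
Lowest is class 'fear' with F1 score = 0.3333.

0.3333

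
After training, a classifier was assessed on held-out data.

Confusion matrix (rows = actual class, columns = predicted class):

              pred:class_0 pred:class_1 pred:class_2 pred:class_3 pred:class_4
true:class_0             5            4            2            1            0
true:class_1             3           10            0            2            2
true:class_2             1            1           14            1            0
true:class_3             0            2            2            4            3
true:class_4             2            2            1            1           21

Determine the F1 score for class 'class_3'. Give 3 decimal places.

0.400

Take TP from the diagonal, FP from the rest of the 'class_3' prediction marginal, FN from the rest of the 'class_3' actual marginal.
F1 score = 2·TP/(2·TP+FP+FN).
class_3: TP=4, FP=1+2+1+1=5, FN=0+2+2+3=7 → 8/20 = 0.4000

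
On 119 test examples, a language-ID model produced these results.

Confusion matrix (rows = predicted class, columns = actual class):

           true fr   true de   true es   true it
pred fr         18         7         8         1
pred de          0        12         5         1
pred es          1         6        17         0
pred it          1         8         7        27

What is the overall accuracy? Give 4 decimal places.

0.6218

Accuracy = trace / total = (18+12+17+27=74) / 119 = 74/119 = 0.6218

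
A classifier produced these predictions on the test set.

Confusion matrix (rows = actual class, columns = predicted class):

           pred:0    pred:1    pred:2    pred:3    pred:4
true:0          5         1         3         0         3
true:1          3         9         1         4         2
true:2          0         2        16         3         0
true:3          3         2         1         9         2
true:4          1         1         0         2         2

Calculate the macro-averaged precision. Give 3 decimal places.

0.500

Per-class precision (TP/(TP+FP)):
  0: TP=5, FP=3+0+3+1=7 → 5/12 = 0.4167
  1: TP=9, FP=1+2+2+1=6 → 9/15 = 0.6000
  2: TP=16, FP=3+1+1+0=5 → 16/21 = 0.7619
  3: TP=9, FP=0+4+3+2=9 → 9/18 = 0.5000
  4: TP=2, FP=3+2+0+2=7 → 2/9 = 0.2222
Macro-precision = mean = (0.4167 + 0.6000 + 0.7619 + 0.5000 + 0.2222) / 5 = 0.500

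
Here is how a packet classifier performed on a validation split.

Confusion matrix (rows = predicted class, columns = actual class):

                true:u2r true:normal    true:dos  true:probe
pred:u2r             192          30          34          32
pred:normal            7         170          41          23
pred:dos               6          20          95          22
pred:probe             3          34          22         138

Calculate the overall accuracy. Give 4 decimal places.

0.6847

Accuracy = trace / total = (192+170+95+138=595) / 869 = 595/869 = 0.6847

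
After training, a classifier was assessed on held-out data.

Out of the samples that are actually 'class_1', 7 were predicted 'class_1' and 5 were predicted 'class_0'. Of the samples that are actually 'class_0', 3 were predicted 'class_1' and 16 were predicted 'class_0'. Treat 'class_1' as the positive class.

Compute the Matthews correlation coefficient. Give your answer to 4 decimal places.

MCC = (TP·TN − FP·FN) / √((TP+FP)(TP+FN)(TN+FP)(TN+FN))
Numerator = 7·16 − 3·5 = 97
Denominator = √(10·12·19·21) = √47880 = 218.8150
MCC = 97 / 218.8150 = 0.4433

0.4433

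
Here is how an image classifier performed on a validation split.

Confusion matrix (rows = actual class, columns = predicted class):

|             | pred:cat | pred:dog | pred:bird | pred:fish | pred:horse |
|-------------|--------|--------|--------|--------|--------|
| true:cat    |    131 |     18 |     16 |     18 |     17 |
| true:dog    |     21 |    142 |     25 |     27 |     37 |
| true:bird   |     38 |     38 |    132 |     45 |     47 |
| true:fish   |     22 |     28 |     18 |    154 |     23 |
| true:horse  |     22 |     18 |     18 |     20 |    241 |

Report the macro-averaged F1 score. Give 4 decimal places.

0.6009

Per-class F1 score (2·TP/(2·TP+FP+FN)):
  cat: TP=131, FP=21+38+22+22=103, FN=18+16+18+17=69 → 262/434 = 0.60369
  dog: TP=142, FP=18+38+28+18=102, FN=21+25+27+37=110 → 284/496 = 0.57258
  bird: TP=132, FP=16+25+18+18=77, FN=38+38+45+47=168 → 264/509 = 0.51866
  fish: TP=154, FP=18+27+45+20=110, FN=22+28+18+23=91 → 308/509 = 0.60511
  horse: TP=241, FP=17+37+47+23=124, FN=22+18+18+20=78 → 482/684 = 0.70468
Macro-F1 score = mean = (0.60369 + 0.57258 + 0.51866 + 0.60511 + 0.70468) / 5 = 0.6009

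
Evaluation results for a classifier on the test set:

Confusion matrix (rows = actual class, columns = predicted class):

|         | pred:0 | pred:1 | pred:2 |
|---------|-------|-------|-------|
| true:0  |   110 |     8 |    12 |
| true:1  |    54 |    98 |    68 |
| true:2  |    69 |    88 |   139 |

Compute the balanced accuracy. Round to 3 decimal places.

0.587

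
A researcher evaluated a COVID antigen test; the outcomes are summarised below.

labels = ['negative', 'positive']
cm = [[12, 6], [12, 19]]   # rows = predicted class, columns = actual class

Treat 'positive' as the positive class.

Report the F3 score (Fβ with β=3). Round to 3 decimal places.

Fβ = (1+β²)·TP / ((1+β²)·TP + β²·FN + FP), with β²=9
= 10·19 / (10·19 + 9·6 + 12) = 0.742

0.742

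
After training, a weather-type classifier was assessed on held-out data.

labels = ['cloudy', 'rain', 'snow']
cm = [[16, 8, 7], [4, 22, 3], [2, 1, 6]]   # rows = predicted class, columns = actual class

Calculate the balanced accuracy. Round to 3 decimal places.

Balanced accuracy = mean of per-class recall.
  cloudy: recall = 16/22 = 0.7273
  rain: recall = 22/31 = 0.7097
  snow: recall = 6/16 = 0.3750
Mean = (0.7273 + 0.7097 + 0.3750) / 3 = 0.604

0.604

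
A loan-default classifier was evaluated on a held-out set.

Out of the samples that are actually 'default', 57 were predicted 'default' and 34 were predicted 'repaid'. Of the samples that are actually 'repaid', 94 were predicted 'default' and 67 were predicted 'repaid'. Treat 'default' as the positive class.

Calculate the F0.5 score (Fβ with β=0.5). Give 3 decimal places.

0.410

Fβ = (1+β²)·TP / ((1+β²)·TP + β²·FN + FP), with β²=1/4
= 1.25·57 / (1.25·57 + 0.25·34 + 94) = 0.410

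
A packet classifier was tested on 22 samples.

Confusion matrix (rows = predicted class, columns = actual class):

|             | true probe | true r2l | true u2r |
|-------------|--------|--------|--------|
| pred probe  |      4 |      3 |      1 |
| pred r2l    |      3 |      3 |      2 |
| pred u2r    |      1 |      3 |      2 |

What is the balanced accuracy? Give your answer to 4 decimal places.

0.4111

Balanced accuracy = mean of per-class recall.
  probe: recall = 4/8 = 0.50000
  r2l: recall = 3/9 = 0.33333
  u2r: recall = 2/5 = 0.40000
Mean = (0.50000 + 0.33333 + 0.40000) / 3 = 0.4111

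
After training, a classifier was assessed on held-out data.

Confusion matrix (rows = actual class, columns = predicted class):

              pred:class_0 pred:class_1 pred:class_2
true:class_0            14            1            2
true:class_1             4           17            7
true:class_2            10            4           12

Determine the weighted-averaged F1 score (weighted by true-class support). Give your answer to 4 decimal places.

Per-class F1 score (2·TP/(2·TP+FP+FN)):
  class_0: TP=14, FP=4+10=14, FN=1+2=3 → 28/45 = 0.62222
  class_1: TP=17, FP=1+4=5, FN=4+7=11 → 34/50 = 0.68000
  class_2: TP=12, FP=2+7=9, FN=10+4=14 → 24/47 = 0.51064
Weighted-F1 score = Σ (supportᵢ/N)·F1 scoreᵢ with N=71: (17/71)·0.62222 + (28/71)·0.68000 + (26/71)·0.51064 = 0.6041

0.6041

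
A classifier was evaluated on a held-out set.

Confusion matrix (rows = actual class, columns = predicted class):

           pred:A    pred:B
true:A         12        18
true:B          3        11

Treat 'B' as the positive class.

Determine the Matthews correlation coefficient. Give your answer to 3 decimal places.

0.182

MCC = (TP·TN − FP·FN) / √((TP+FP)(TP+FN)(TN+FP)(TN+FN))
Numerator = 11·12 − 18·3 = 78
Denominator = √(29·14·30·15) = √182700 = 427.4342
MCC = 78 / 427.4342 = 0.182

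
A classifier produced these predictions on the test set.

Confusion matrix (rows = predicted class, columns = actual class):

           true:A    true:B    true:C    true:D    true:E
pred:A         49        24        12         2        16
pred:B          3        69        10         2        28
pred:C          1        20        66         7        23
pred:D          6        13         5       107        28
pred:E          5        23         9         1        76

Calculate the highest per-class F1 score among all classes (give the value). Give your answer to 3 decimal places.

Per-class F1 score (2·TP/(2·TP+FP+FN)):
  A: TP=49, FP=24+12+2+16=54, FN=3+1+6+5=15 → 98/167 = 0.5868
  B: TP=69, FP=3+10+2+28=43, FN=24+20+13+23=80 → 138/261 = 0.5287
  C: TP=66, FP=1+20+7+23=51, FN=12+10+5+9=36 → 132/219 = 0.6027
  D: TP=107, FP=6+13+5+28=52, FN=2+2+7+1=12 → 214/278 = 0.7698
  E: TP=76, FP=5+23+9+1=38, FN=16+28+23+28=95 → 152/285 = 0.5333
Highest is class 'D' with F1 score = 0.770.

0.770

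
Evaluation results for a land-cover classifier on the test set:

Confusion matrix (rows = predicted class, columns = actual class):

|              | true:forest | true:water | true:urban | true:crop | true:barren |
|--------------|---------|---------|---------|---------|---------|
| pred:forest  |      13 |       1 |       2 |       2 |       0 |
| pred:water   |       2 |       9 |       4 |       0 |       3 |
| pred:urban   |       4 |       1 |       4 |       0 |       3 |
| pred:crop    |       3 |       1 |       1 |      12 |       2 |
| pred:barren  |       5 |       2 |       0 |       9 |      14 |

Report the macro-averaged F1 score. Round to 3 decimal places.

0.520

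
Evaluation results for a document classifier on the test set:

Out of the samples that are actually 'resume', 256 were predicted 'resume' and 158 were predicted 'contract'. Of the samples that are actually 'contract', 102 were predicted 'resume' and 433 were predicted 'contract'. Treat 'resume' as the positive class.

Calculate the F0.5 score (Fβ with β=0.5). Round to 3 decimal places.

Fβ = (1+β²)·TP / ((1+β²)·TP + β²·FN + FP), with β²=1/4
= 1.25·256 / (1.25·256 + 0.25·158 + 102) = 0.693

0.693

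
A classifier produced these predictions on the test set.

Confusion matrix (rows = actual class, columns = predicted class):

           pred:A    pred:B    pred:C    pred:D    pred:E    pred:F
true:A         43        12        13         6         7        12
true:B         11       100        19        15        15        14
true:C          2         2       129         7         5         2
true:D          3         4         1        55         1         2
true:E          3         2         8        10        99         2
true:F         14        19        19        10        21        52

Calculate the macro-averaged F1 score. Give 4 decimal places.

0.6282

Per-class F1 score (2·TP/(2·TP+FP+FN)):
  A: TP=43, FP=11+2+3+3+14=33, FN=12+13+6+7+12=50 → 86/169 = 0.50888
  B: TP=100, FP=12+2+4+2+19=39, FN=11+19+15+15+14=74 → 200/313 = 0.63898
  C: TP=129, FP=13+19+1+8+19=60, FN=2+2+7+5+2=18 → 258/336 = 0.76786
  D: TP=55, FP=6+15+7+10+10=48, FN=3+4+1+1+2=11 → 110/169 = 0.65089
  E: TP=99, FP=7+15+5+1+21=49, FN=3+2+8+10+2=25 → 198/272 = 0.72794
  F: TP=52, FP=12+14+2+2+2=32, FN=14+19+19+10+21=83 → 104/219 = 0.47489
Macro-F1 score = mean = (0.50888 + 0.63898 + 0.76786 + 0.65089 + 0.72794 + 0.47489) / 6 = 0.6282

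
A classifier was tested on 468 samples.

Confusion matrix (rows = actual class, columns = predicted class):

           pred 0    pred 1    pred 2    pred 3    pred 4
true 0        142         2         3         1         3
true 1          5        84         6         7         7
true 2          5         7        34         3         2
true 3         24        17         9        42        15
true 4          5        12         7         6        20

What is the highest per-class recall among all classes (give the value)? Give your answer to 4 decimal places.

0.9404

Per-class recall (TP/(TP+FN)):
  0: TP=142, FN=2+3+1+3=9 → 142/151 = 0.94040
  1: TP=84, FN=5+6+7+7=25 → 84/109 = 0.77064
  2: TP=34, FN=5+7+3+2=17 → 34/51 = 0.66667
  3: TP=42, FN=24+17+9+15=65 → 42/107 = 0.39252
  4: TP=20, FN=5+12+7+6=30 → 20/50 = 0.40000
Highest is class '0' with recall = 0.9404.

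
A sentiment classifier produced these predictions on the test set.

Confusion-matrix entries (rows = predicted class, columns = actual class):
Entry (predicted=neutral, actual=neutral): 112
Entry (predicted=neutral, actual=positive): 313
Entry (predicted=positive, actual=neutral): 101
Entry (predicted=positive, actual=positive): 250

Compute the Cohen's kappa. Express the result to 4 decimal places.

Observed agreement pₒ = trace/N = 362/776 = 0.46649
Expected agreement pₑ = Σ (rowᵢ·colᵢ)/N² = (213·425 + 563·351)/776² = 0.47849
κ = (pₒ − pₑ)/(1 − pₑ) = (0.46649 − 0.47849)/(1 − 0.47849) = -0.0230

-0.0230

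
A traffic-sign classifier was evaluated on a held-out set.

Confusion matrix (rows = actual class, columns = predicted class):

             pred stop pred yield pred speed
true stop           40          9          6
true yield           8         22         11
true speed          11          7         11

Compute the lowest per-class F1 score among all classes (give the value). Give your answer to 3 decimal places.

0.386

Per-class F1 score (2·TP/(2·TP+FP+FN)):
  stop: TP=40, FP=8+11=19, FN=9+6=15 → 80/114 = 0.7018
  yield: TP=22, FP=9+7=16, FN=8+11=19 → 44/79 = 0.5570
  speed: TP=11, FP=6+11=17, FN=11+7=18 → 22/57 = 0.3860
Lowest is class 'speed' with F1 score = 0.386.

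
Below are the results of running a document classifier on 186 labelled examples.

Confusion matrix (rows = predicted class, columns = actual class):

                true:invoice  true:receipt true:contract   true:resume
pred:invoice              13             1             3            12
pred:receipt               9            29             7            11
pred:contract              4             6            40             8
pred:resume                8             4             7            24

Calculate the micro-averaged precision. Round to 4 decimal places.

Micro-averaging pools counts across classes: ΣTP=106, ΣFP=80, ΣFN=80.
Micro-precision = TP/(TP+FP) on pooled counts = 0.5699 (equals overall accuracy in single-label multiclass).

0.5699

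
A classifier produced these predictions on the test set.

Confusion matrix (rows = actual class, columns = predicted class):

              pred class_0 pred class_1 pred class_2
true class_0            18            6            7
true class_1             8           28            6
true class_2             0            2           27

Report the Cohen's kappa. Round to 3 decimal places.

Observed agreement pₒ = trace/N = 73/102 = 0.7157
Expected agreement pₑ = Σ (rowᵢ·colᵢ)/N² = (31·26 + 42·36 + 29·40)/102² = 0.3343
κ = (pₒ − pₑ)/(1 − pₑ) = (0.7157 − 0.3343)/(1 − 0.3343) = 0.573

0.573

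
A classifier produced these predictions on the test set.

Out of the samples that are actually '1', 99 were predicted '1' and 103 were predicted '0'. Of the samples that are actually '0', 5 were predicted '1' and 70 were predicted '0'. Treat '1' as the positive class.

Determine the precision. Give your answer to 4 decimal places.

Precision = TP/(TP+FP) = 99/(99+5) = 99/104 = 0.9519

0.9519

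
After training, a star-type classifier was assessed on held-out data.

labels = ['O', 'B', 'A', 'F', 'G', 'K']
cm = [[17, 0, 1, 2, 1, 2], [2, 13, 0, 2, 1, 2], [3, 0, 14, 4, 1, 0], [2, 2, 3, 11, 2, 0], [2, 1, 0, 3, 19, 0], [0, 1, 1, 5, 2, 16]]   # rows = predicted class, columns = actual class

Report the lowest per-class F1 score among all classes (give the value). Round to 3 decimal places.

Per-class F1 score (2·TP/(2·TP+FP+FN)):
  O: TP=17, FP=0+1+2+1+2=6, FN=2+3+2+2+0=9 → 34/49 = 0.6939
  B: TP=13, FP=2+0+2+1+2=7, FN=0+0+2+1+1=4 → 26/37 = 0.7027
  A: TP=14, FP=3+0+4+1+0=8, FN=1+0+3+0+1=5 → 28/41 = 0.6829
  F: TP=11, FP=2+2+3+2+0=9, FN=2+2+4+3+5=16 → 22/47 = 0.4681
  G: TP=19, FP=2+1+0+3+0=6, FN=1+1+1+2+2=7 → 38/51 = 0.7451
  K: TP=16, FP=0+1+1+5+2=9, FN=2+2+0+0+0=4 → 32/45 = 0.7111
Lowest is class 'F' with F1 score = 0.468.

0.468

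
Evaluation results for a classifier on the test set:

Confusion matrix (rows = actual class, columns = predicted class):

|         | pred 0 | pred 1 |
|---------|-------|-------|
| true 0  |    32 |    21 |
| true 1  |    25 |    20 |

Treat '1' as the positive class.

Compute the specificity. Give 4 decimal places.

0.6038

Specificity = TN/(TN+FP) = 32/(32+21) = 0.6038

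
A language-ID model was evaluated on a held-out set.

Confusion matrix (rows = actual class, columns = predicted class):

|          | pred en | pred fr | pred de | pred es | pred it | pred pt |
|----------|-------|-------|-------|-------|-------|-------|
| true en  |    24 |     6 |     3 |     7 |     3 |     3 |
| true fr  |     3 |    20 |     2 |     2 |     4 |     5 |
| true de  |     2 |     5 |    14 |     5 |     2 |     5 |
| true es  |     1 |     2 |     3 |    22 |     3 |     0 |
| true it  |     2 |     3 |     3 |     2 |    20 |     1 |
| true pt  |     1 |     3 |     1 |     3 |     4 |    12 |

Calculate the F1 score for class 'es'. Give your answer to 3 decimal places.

F1 score = 2·TP/(2·TP+FP+FN).
es: TP=22, FP=7+2+5+2+3=19, FN=1+2+3+3+0=9 → 44/72 = 0.6111

0.611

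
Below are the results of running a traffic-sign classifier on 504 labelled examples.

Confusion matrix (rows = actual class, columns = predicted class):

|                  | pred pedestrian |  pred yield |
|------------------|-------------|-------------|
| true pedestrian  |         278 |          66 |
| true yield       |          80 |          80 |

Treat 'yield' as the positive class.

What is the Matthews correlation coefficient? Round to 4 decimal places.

MCC = (TP·TN − FP·FN) / √((TP+FP)(TP+FN)(TN+FP)(TN+FN))
Numerator = 80·278 − 66·80 = 16960
Denominator = √(146·160·344·358) = √2876830720 = 53636.0953
MCC = 16960 / 53636.0953 = 0.3162

0.3162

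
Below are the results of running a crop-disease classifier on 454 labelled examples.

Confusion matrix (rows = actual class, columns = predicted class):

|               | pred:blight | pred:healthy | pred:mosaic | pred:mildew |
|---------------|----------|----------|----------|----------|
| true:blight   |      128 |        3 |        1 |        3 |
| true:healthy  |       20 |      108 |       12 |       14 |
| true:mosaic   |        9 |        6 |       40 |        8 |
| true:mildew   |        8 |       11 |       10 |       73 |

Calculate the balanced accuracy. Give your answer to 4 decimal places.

0.7500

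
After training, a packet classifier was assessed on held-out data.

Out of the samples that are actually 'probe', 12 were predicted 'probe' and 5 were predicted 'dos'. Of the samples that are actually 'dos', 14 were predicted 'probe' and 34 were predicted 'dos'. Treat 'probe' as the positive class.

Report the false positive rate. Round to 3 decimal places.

0.292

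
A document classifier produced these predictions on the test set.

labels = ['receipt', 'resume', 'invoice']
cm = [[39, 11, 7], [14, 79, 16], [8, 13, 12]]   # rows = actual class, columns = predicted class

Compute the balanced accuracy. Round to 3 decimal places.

0.591

Balanced accuracy = mean of per-class recall.
  receipt: recall = 39/57 = 0.6842
  resume: recall = 79/109 = 0.7248
  invoice: recall = 12/33 = 0.3636
Mean = (0.6842 + 0.7248 + 0.3636) / 3 = 0.591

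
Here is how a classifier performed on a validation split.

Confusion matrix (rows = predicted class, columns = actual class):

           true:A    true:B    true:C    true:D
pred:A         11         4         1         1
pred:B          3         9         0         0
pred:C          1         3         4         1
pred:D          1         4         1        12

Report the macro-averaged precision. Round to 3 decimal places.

Per-class precision (TP/(TP+FP)):
  A: TP=11, FP=4+1+1=6 → 11/17 = 0.6471
  B: TP=9, FP=3+0+0=3 → 9/12 = 0.7500
  C: TP=4, FP=1+3+1=5 → 4/9 = 0.4444
  D: TP=12, FP=1+4+1=6 → 12/18 = 0.6667
Macro-precision = mean = (0.6471 + 0.7500 + 0.4444 + 0.6667) / 4 = 0.627

0.627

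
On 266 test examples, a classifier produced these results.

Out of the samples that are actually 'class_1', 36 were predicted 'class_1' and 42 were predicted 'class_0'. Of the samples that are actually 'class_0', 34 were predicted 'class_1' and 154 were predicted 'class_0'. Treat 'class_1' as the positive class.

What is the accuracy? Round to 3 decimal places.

0.714

Accuracy = (TP+TN)/N = (36+154)/266 = 0.714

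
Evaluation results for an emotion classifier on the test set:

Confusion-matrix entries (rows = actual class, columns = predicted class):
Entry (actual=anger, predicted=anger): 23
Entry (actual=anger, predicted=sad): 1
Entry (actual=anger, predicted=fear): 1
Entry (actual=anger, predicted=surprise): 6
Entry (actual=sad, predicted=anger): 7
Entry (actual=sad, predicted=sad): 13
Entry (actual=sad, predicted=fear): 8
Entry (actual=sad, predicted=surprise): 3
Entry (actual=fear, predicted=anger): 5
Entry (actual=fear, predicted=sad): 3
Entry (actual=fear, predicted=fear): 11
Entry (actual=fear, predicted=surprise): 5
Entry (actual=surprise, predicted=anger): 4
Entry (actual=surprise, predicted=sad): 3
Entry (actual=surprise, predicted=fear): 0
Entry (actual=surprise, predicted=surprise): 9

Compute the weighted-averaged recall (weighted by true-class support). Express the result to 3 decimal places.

Per-class recall (TP/(TP+FN)):
  anger: TP=23, FN=1+1+6=8 → 23/31 = 0.7419
  sad: TP=13, FN=7+8+3=18 → 13/31 = 0.4194
  fear: TP=11, FN=5+3+5=13 → 11/24 = 0.4583
  surprise: TP=9, FN=4+3+0=7 → 9/16 = 0.5625
Weighted-recall = Σ (supportᵢ/N)·recallᵢ with N=102: (31/102)·0.7419 + (31/102)·0.4194 + (24/102)·0.4583 + (16/102)·0.5625 = 0.549

0.549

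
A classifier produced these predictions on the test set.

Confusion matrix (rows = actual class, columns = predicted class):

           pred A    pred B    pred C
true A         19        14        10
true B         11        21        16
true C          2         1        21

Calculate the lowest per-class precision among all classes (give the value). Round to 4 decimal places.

0.4468

Per-class precision (TP/(TP+FP)):
  A: TP=19, FP=11+2=13 → 19/32 = 0.59375
  B: TP=21, FP=14+1=15 → 21/36 = 0.58333
  C: TP=21, FP=10+16=26 → 21/47 = 0.44681
Lowest is class 'C' with precision = 0.4468.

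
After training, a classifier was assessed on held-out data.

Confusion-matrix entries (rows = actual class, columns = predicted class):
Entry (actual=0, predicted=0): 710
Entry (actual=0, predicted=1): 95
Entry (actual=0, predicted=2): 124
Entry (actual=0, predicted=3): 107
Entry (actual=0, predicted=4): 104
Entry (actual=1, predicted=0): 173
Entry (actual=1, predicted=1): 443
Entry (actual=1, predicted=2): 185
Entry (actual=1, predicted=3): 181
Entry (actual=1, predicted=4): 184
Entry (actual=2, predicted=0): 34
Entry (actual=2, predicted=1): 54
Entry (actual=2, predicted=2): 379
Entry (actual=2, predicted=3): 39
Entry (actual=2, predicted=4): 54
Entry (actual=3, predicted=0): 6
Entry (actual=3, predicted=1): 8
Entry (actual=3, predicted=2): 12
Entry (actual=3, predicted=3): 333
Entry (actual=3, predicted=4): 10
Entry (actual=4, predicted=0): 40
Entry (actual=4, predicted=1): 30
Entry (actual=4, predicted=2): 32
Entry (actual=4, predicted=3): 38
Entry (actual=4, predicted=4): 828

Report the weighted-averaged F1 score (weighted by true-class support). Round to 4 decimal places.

0.6305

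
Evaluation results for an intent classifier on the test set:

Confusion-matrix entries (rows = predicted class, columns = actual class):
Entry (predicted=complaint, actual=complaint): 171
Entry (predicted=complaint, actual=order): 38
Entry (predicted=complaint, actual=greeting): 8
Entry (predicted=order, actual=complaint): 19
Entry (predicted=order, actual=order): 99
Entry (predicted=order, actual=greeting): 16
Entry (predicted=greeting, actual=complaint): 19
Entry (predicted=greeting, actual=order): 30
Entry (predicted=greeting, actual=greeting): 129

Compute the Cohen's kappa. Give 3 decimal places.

0.628

Observed agreement pₒ = trace/N = 399/529 = 0.7543
Expected agreement pₑ = Σ (rowᵢ·colᵢ)/N² = (209·217 + 167·134 + 153·178)/529² = 0.3394
κ = (pₒ − pₑ)/(1 − pₑ) = (0.7543 − 0.3394)/(1 − 0.3394) = 0.628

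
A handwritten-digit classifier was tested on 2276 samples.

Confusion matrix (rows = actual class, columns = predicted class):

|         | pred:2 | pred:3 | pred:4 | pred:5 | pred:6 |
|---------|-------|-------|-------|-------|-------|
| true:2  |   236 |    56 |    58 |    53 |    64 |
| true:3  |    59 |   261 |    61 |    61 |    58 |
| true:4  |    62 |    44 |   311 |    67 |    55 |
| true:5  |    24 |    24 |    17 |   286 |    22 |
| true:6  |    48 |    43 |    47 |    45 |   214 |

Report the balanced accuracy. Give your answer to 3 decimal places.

Balanced accuracy = mean of per-class recall.
  2: recall = 236/467 = 0.5054
  3: recall = 261/500 = 0.5220
  4: recall = 311/539 = 0.5770
  5: recall = 286/373 = 0.7668
  6: recall = 214/397 = 0.5390
Mean = (0.5054 + 0.5220 + 0.5770 + 0.7668 + 0.5390) / 5 = 0.582

0.582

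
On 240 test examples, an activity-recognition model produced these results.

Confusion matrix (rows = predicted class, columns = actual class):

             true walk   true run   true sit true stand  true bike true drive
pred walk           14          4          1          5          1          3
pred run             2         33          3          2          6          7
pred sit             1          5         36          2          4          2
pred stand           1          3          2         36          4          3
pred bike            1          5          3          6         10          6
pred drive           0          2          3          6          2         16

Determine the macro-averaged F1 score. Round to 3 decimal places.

0.578

Per-class F1 score (2·TP/(2·TP+FP+FN)):
  walk: TP=14, FP=4+1+5+1+3=14, FN=2+1+1+1+0=5 → 28/47 = 0.5957
  run: TP=33, FP=2+3+2+6+7=20, FN=4+5+3+5+2=19 → 66/105 = 0.6286
  sit: TP=36, FP=1+5+2+4+2=14, FN=1+3+2+3+3=12 → 72/98 = 0.7347
  stand: TP=36, FP=1+3+2+4+3=13, FN=5+2+2+6+6=21 → 72/106 = 0.6792
  bike: TP=10, FP=1+5+3+6+6=21, FN=1+6+4+4+2=17 → 20/58 = 0.3448
  drive: TP=16, FP=0+2+3+6+2=13, FN=3+7+2+3+6=21 → 32/66 = 0.4848
Macro-F1 score = mean = (0.5957 + 0.6286 + 0.7347 + 0.6792 + 0.3448 + 0.4848) / 6 = 0.578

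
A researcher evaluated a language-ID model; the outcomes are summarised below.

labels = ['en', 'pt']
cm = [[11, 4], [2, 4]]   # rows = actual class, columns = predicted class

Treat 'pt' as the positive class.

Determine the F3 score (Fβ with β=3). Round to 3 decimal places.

Fβ = (1+β²)·TP / ((1+β²)·TP + β²·FN + FP), with β²=9
= 10·4 / (10·4 + 9·2 + 4) = 0.645

0.645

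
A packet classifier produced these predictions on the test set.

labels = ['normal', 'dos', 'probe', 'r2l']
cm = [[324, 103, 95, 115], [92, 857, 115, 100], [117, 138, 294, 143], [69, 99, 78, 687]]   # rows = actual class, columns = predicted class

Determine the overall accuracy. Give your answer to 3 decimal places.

0.631

Accuracy = trace / total = (324+857+294+687=2162) / 3426 = 2162/3426 = 0.631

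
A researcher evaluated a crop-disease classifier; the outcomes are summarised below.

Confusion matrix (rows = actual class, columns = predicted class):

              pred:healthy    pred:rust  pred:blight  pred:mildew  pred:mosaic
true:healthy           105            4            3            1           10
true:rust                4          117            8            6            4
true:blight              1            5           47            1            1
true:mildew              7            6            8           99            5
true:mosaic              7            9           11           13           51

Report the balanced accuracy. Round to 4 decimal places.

Balanced accuracy = mean of per-class recall.
  healthy: recall = 105/123 = 0.85366
  rust: recall = 117/139 = 0.84173
  blight: recall = 47/55 = 0.85455
  mildew: recall = 99/125 = 0.79200
  mosaic: recall = 51/91 = 0.56044
Mean = (0.85366 + 0.84173 + 0.85455 + 0.79200 + 0.56044) / 5 = 0.7805

0.7805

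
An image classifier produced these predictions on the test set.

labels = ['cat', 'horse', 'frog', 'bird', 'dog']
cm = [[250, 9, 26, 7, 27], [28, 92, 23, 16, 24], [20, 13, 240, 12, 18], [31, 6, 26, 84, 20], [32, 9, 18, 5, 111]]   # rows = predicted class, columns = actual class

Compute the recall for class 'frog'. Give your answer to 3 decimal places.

0.721

Take TP from the diagonal, FP from the rest of the 'frog' prediction marginal, FN from the rest of the 'frog' actual marginal.
recall = TP/(TP+FN).
frog: TP=240, FN=26+23+26+18=93 → 240/333 = 0.7207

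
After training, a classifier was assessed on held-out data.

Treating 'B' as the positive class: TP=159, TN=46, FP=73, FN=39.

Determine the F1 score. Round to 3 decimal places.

0.740

Precision = TP/(TP+FP) = 159/232 = 0.6853
Recall = TP/(TP+FN) = 159/198 = 0.8030
F1 = 2·TP/(2·TP+FP+FN) = 318/430 = 0.740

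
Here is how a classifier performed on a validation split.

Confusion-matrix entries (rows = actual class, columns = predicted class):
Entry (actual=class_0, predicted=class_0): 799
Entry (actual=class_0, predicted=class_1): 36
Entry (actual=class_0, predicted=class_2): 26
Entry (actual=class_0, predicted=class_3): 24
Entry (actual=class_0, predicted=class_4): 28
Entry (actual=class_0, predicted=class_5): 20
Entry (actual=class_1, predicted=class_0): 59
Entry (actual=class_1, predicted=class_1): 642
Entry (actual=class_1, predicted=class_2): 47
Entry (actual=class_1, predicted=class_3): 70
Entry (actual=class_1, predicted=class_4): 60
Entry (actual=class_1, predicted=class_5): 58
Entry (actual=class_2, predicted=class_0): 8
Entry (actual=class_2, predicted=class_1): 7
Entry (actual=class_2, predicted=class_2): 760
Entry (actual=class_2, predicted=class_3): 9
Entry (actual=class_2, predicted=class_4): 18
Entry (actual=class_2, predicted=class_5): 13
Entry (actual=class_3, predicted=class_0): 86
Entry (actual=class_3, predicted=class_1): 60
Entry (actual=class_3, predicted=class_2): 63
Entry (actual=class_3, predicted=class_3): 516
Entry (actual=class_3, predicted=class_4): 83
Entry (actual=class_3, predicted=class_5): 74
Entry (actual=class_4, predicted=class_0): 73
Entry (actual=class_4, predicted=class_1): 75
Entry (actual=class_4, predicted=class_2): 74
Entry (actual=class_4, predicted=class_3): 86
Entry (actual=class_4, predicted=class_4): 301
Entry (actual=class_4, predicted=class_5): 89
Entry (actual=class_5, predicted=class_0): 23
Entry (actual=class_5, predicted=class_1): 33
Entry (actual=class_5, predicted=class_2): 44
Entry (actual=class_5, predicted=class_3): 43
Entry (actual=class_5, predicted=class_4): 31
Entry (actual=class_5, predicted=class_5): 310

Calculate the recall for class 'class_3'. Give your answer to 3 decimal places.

Treat 'class_3' as positive and all other classes as negative.
recall = TP/(TP+FN).
class_3: TP=516, FN=86+60+63+83+74=366 → 516/882 = 0.5850

0.585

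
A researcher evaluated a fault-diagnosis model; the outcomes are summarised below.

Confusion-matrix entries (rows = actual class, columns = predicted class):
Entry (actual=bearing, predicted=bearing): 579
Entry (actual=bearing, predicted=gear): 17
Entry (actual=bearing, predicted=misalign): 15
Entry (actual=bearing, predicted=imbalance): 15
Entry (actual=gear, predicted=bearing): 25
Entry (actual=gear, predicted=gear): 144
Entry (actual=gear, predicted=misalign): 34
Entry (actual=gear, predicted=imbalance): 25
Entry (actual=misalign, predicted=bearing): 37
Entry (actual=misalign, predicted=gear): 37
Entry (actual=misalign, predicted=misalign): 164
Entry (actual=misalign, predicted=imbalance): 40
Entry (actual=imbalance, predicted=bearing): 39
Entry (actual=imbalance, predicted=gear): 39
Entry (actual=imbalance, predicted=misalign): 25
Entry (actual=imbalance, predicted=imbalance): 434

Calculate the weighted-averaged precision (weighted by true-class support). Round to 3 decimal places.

0.789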